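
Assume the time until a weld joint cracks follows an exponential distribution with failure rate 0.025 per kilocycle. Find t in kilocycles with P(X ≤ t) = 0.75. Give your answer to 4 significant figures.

55.45

Set 1 − e^(−λt) = 0.75, so t = −ln(0.25)/λ = 1.3863/0.025 ≈ 55.4518 kilocycles.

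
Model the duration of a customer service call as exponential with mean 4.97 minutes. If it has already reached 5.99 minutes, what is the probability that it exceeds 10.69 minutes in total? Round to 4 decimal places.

The rate is λ = 1/4.97 = 0.201207 per minute.
By the memoryless property, P(X > 5.99+4.7 | X > 5.99) = P(X > 4.7).
P(X > 4.7) = e^(−0.94567) ≈ 0.3884.

0.3884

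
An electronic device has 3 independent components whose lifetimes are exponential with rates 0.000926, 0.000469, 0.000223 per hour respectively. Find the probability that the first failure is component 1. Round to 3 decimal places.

0.572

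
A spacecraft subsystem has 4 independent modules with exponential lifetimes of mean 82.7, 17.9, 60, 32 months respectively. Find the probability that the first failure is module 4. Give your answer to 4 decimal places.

0.2697

Rates: λ_i = 1/mean_i → 0.0120919, 0.0558659, 0.0166667, 0.03125; Σλ = 0.115874.
P(module 4 first) = λ_4/Σλ = 0.03125/0.115874 ≈ 0.2697.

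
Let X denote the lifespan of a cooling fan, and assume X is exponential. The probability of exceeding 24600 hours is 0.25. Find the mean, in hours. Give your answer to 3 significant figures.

e^(−λ·24600) = 0.25 ⇒ λ = −ln(0.25)/24600 = 0.0000563534.
Mean = 1/λ = 17745.1 hours.

17700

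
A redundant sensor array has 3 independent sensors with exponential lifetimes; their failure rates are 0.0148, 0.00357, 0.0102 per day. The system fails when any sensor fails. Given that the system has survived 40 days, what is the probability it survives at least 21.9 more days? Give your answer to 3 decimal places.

Time to first failure ~ Exp(Σλ) with Σλ = 0.02857.
By memorylessness, P(T > 40+21.9 | T > 40) = P(T > 21.9) = e^(−0.02857·21.9) ≈ 0.535.

0.535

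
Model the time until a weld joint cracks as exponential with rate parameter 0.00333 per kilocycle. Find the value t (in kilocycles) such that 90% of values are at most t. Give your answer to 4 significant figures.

Set 1 − e^(−λt) = 0.9, so t = −ln(0.1)/λ = 2.3026/0.00333 ≈ 691.467 kilocycles.

691.5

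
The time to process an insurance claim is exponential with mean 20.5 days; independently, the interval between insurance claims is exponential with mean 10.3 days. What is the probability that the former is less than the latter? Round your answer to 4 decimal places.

0.3344

λ_1 = 1/20.5 = 0.0487805, λ_2 = 1/10.3 = 0.0970874.
For independent exponentials, P(the former < the latter) = λ_1/(λ_1+λ_2) = 0.0487805/0.145868 ≈ 0.3344.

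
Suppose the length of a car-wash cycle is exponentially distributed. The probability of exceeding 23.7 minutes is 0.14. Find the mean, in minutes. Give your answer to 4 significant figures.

e^(−λ·23.7) = 0.14 ⇒ λ = −ln(0.14)/23.7 = 0.0829583.
Mean = 1/λ = 12.0542 minutes.

12.05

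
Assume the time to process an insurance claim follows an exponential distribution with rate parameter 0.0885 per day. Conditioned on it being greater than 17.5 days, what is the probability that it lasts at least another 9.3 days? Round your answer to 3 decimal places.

The exponential is memoryless, so the remaining time is again Exp(λ): the condition X > 17.5 is irrelevant.
P(X > 9.3) = e^(−0.82305) ≈ 0.439.

0.439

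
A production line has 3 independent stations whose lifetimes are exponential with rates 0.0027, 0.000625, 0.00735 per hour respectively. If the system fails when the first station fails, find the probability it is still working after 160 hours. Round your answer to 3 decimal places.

0.181

The time to first failure is exponential with rate Σλ = 0.0027 + 0.000625 + 0.00735 = 0.010675.
P(min > 160) = e^(−0.010675·160) = e^(−1.708) ≈ 0.181.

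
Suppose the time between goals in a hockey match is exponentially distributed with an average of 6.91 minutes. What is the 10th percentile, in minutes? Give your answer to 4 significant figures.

The rate is λ = 1/6.91 = 0.144718 per minute.
Set 1 − e^(−λt) = 0.1, so t = −ln(0.9)/λ = 0.10536/0.144718 ≈ 0.728041 minutes.

0.7280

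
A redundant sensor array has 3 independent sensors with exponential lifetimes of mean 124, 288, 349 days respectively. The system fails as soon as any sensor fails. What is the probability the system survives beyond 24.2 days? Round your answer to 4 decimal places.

The first failure time is exponential with rate Σλ_i = 1/124 + 1/288 + 1/349 = 0.0144021 per day.
P(min > 24.2) = e^(−0.0144021·24.2) = e^(−0.34853) ≈ 0.7057.

0.7057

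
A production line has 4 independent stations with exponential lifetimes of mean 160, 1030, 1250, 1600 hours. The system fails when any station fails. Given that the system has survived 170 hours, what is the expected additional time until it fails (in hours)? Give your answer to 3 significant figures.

116

First-failure rate Σλ = 1/160 + 1/1030 + 1/1250 + 1/1600 = 0.00864587.
By memorylessness the expected residual is 1/Σλ = 115.662 hours, regardless of the 170 already elapsed.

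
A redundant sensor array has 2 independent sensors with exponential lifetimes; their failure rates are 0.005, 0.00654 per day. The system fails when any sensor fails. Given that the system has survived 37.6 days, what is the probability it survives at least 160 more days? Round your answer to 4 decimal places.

Time to first failure ~ Exp(Σλ) with Σλ = 0.01154.
By memorylessness, P(T > 37.6+160 | T > 37.6) = P(T > 160) = e^(−0.01154·160) ≈ 0.1578.

0.1578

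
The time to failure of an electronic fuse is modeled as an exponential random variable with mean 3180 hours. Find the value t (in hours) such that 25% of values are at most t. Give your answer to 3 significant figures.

The rate is λ = 1/3180 = 0.000314465 per hour.
Set 1 − e^(−λt) = 0.25, so t = −ln(0.75)/λ = 0.28768/0.000314465 ≈ 914.829 hours.

915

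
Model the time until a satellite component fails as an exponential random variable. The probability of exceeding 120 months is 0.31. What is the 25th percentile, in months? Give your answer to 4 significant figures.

29.48

e^(−λ·120) = 0.31 ⇒ λ = −ln(0.31)/120 = 0.00975986.
25th percentile: 1 − e^(−λt) = 0.25, t = −ln(0.75)/λ = 29.4761 months.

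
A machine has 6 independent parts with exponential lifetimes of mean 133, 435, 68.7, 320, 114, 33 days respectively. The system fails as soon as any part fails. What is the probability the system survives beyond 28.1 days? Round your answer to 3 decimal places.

The first failure time is exponential with rate Σλ_i = 1/133 + 1/435 + 1/68.7 + 1/320 + 1/114 + 1/33 = 0.0665736 per day.
P(min > 28.1) = e^(−0.0665736·28.1) = e^(−1.8707) ≈ 0.154.

0.154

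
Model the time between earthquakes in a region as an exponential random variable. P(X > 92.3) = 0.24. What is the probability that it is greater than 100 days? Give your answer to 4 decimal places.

e^(−λ·92.3) = 0.24 ⇒ λ = −ln(0.24)/92.3 = 0.0154617.
P(X > 100) = e^(−0.0154617·100) = e^(−1.5462) ≈ 0.2131.

0.2131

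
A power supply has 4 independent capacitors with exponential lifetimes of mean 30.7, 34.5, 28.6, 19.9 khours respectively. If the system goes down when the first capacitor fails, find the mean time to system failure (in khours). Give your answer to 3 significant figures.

The first failure time is exponential with rate Σλ_i = 1/30.7 + 1/34.5 + 1/28.6 + 1/19.9 = 0.146775 per khour.
E[min] = 1/Σλ = 1/0.146775 = 6.81315 khours.

6.81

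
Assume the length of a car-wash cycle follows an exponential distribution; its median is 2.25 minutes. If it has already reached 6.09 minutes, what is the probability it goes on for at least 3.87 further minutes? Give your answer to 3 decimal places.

0.304

For an exponential, median = ln(2)/λ, so λ = ln 2 / 2.25 = 0.308065 per minute.
P(X > s+t | X > s) = e^(−λ(s+t))/e^(−λs) = e^(−λt), independent of s = 6.09.
P(X > 3.87) = e^(−1.1922) ≈ 0.304.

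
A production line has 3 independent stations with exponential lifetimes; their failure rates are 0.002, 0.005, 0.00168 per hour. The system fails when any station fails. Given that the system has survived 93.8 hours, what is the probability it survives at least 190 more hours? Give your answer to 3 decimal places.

0.192

Time to first failure ~ Exp(Σλ) with Σλ = 0.00868.
By memorylessness, P(T > 93.8+190 | T > 93.8) = P(T > 190) = e^(−0.00868·190) ≈ 0.192.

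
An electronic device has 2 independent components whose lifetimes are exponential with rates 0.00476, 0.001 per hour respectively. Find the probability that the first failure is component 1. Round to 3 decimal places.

The time to first failure is exponential with rate Σλ = 0.00476 + 0.001 = 0.00576.
P(component 1 first) = λ_1/Σλ = 0.00476/0.00576 ≈ 0.826.

0.826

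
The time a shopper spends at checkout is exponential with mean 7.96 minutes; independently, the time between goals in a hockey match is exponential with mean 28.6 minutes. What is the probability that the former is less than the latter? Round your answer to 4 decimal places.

λ_1 = 1/7.96 = 0.125628, λ_2 = 1/28.6 = 0.034965.
For independent exponentials, P(the former < the latter) = λ_1/(λ_1+λ_2) = 0.125628/0.160593 ≈ 0.7823.

0.7823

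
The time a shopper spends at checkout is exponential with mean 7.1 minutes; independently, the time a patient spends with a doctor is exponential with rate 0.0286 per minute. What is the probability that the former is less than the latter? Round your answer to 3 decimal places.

λ_1 = 1/7.1 = 0.140845, λ_2 = 0.0286.
For independent exponentials, P(the former < the latter) = λ_1/(λ_1+λ_2) = 0.140845/0.169445 ≈ 0.831.

0.831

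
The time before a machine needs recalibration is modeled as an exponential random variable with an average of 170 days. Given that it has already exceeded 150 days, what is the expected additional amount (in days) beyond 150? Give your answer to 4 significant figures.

170.0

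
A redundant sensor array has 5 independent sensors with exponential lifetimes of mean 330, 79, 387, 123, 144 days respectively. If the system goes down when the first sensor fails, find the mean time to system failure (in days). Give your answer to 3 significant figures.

30.0

The first failure time is exponential with rate Σλ_i = 1/330 + 1/79 + 1/387 + 1/123 + 1/144 = 0.033347 per day.
E[min] = 1/Σλ = 1/0.033347 = 29.9877 days.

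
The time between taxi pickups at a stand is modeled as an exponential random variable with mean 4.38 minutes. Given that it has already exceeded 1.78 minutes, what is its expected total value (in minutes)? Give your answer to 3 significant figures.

6.16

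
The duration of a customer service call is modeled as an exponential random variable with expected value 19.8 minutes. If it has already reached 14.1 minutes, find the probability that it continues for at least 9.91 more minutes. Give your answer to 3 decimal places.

0.606

The rate is λ = 1/19.8 = 0.0505051 per minute.
The exponential is memoryless, so the remaining time is again Exp(λ): the condition X > 14.1 is irrelevant.
P(X > 9.91) = e^(−0.50051) ≈ 0.606.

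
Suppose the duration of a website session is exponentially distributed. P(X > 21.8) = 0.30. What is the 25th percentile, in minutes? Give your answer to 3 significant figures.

5.21

e^(−λ·21.8) = 0.30 ⇒ λ = −ln(0.30)/21.8 = 0.0552281.
25th percentile: 1 − e^(−λt) = 0.25, t = −ln(0.75)/λ = 5.20898 minutes.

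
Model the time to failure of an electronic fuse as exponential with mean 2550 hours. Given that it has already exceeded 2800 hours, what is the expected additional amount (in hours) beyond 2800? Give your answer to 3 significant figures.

2550

The rate is λ = 1/2550 = 0.000392157 per hour.
By memorylessness, the remaining amount past any threshold is again Exp(λ) with mean 1/λ = 2550 hours.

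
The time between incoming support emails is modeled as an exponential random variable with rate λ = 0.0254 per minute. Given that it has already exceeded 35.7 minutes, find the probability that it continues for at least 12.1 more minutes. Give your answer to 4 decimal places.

0.7354

P(X > s+t | X > s) = e^(−λ(s+t))/e^(−λs) = e^(−λt), independent of s = 35.7.
P(X > 12.1) = e^(−0.30734) ≈ 0.7354.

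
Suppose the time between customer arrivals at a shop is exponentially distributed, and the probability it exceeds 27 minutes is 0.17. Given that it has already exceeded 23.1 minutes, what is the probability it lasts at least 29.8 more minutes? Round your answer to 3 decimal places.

0.141

From e^(−λ·27) = 0.17, λ = −ln(0.17)/27 = 0.065628.
Memoryless: P(X > 23.1+29.8 | X > 23.1) = P(X > 29.8) = e^(−0.065628·29.8) ≈ 0.141.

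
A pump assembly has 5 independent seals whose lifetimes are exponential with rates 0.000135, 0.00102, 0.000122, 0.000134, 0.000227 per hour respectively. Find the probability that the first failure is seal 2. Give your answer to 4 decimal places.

The time to first failure is exponential with rate Σλ = 0.000135 + 0.00102 + 0.000122 + 0.000134 + 0.000227 = 0.001638.
P(seal 2 first) = λ_2/Σλ = 0.00102/0.001638 ≈ 0.6227.

0.6227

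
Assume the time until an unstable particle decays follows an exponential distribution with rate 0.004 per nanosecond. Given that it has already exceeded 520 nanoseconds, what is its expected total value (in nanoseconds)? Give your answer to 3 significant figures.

By memorylessness, E[X | X > 520] = 520 + 1/λ = 520 + 250 = 770 nanoseconds.

770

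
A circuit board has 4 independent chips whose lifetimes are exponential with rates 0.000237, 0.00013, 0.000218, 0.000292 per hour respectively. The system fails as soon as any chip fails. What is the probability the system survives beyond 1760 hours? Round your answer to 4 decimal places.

0.2136

The time to first failure is exponential with rate Σλ = 0.000237 + 0.00013 + 0.000218 + 0.000292 = 0.000877.
P(min > 1760) = e^(−0.000877·1760) = e^(−1.5435) ≈ 0.2136.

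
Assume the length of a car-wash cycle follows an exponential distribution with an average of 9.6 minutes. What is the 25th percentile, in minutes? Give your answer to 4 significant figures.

The rate is λ = 1/9.6 = 0.104167 per minute.
Set 1 − e^(−λt) = 0.25, so t = −ln(0.75)/λ = 0.28768/0.104167 ≈ 2.76175 minutes.

2.762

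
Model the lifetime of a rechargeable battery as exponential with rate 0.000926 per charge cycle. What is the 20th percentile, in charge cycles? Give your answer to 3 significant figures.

241

Set 1 − e^(−λt) = 0.2, so t = −ln(0.8)/λ = 0.22314/0.000926 ≈ 240.976 charge cycles.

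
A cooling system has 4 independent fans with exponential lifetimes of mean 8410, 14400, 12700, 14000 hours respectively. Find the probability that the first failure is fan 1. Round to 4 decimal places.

Rates: λ_i = 1/mean_i → 0.000118906, 0.0000694444, 0.0000787402, 0.0000714286; Σλ = 0.000338519.
P(fan 1 first) = λ_1/Σλ = 0.000118906/0.000338519 ≈ 0.3513.

0.3513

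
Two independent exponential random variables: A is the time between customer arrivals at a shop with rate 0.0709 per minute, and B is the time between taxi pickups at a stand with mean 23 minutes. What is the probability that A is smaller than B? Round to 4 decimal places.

0.6199

λ_1 = 0.0709, λ_2 = 1/23 = 0.0434783.
For independent exponentials, P(A < B) = λ_1/(λ_1+λ_2) = 0.0709/0.114378 ≈ 0.6199.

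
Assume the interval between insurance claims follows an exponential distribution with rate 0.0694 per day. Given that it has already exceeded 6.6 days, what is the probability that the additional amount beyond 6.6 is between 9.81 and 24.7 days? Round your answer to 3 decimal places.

0.326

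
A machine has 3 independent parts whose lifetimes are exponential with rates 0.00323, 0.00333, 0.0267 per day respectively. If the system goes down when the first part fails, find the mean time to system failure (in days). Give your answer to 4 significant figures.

The time to first failure is exponential with rate Σλ = 0.00323 + 0.00333 + 0.0267 = 0.03326.
E[min] = 1/Σλ = 1/0.03326 = 30.0661 days.

30.07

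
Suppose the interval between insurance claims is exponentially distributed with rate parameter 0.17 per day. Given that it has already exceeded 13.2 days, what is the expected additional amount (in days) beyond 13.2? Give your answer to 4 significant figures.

By memorylessness, the remaining amount past any threshold is again Exp(λ) with mean 1/λ = 5.88235 days.

5.882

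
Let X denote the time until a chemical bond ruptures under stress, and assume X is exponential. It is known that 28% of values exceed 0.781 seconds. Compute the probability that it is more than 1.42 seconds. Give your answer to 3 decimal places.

e^(−λ·0.781) = 0.28 ⇒ λ = −ln(0.28)/0.781 = 1.62992.
P(X > 1.42) = e^(−1.62992·1.42) = e^(−2.3145) ≈ 0.099.

0.099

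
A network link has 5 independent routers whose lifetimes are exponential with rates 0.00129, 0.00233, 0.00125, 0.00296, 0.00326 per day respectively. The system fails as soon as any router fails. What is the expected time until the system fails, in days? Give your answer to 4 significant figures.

The time to first failure is exponential with rate Σλ = 0.00129 + 0.00233 + 0.00125 + 0.00296 + 0.00326 = 0.01109.
E[min] = 1/Σλ = 1/0.01109 = 90.1713 days.

90.17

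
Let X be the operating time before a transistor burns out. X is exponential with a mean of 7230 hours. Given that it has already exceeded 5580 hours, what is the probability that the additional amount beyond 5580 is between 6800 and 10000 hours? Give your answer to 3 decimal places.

0.140

The rate is λ = 1/7230 = 0.000138313 per hour.
Memoryless: the residual past 5580 is again Exp(λ).
P(6800 < residual < 10000) = e^(−λ·6800) − e^(−λ·10000) = 0.39042 − 0.25079 ≈ 0.140.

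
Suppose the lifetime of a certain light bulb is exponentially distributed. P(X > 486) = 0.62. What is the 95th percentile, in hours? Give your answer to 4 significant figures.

3046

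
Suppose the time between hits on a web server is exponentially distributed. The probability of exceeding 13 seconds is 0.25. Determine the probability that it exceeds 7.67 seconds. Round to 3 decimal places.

0.441

e^(−λ·13) = 0.25 ⇒ λ = −ln(0.25)/13 = 0.106638.
P(X > 7.67) = e^(−0.106638·7.67) = e^(−0.81791) ≈ 0.441.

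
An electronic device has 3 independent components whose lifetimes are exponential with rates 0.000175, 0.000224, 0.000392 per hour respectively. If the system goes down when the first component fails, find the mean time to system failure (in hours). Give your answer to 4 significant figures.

The time to first failure is exponential with rate Σλ = 0.000175 + 0.000224 + 0.000392 = 0.000791.
E[min] = 1/Σλ = 1/0.000791 = 1264.22 hours.

1264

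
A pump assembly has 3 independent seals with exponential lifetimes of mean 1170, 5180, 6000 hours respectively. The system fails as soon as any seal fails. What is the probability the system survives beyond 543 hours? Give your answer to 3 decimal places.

The first failure time is exponential with rate Σλ_i = 1/1170 + 1/5180 + 1/6000 = 0.00121442 per hour.
P(min > 543) = e^(−0.00121442·543) = e^(−0.65943) ≈ 0.517.

0.517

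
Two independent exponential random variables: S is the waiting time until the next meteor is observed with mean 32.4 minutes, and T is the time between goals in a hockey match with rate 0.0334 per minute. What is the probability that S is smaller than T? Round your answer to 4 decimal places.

0.4803

λ_1 = 1/32.4 = 0.0308642, λ_2 = 0.0334.
For independent exponentials, P(S < T) = λ_1/(λ_1+λ_2) = 0.0308642/0.0642642 ≈ 0.4803.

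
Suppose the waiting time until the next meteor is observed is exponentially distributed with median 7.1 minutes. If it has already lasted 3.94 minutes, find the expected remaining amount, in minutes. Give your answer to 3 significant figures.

10.2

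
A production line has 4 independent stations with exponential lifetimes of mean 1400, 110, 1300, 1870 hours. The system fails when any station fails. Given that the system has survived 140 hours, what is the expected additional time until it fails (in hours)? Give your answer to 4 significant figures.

First-failure rate Σλ = 1/1400 + 1/110 + 1/1300 + 1/1870 = 0.0111092.
By memorylessness the expected residual is 1/Σλ = 90.0156 hours, regardless of the 140 already elapsed.

90.02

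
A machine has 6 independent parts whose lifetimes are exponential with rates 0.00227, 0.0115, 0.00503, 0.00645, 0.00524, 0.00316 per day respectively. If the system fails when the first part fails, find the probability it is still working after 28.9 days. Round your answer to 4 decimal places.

0.3781

The time to first failure is exponential with rate Σλ = 0.00227 + 0.0115 + 0.00503 + 0.00645 + 0.00524 + 0.00316 = 0.03365.
P(min > 28.9) = e^(−0.03365·28.9) = e^(−0.97248) ≈ 0.3781.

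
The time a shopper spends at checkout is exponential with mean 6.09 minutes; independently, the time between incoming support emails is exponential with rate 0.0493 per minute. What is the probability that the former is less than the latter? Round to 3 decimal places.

0.769

λ_1 = 1/6.09 = 0.164204, λ_2 = 0.0493.
For independent exponentials, P(the former < the latter) = λ_1/(λ_1+λ_2) = 0.164204/0.213504 ≈ 0.769.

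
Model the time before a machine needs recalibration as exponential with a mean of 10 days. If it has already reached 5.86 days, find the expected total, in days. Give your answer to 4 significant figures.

15.86

The rate is λ = 1/10 = 0.1 per day.
By memorylessness, E[X | X > 5.86] = 5.86 + 1/λ = 5.86 + 10 = 15.86 days.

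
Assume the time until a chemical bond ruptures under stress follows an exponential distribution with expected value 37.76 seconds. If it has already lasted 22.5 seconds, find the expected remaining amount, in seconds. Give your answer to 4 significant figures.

37.76

The rate is λ = 1/37.76 = 0.0264831 per second.
By memorylessness, the remaining amount past any threshold is again Exp(λ) with mean 1/λ = 37.76 seconds.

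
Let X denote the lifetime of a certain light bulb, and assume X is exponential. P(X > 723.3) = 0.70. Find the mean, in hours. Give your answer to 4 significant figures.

2028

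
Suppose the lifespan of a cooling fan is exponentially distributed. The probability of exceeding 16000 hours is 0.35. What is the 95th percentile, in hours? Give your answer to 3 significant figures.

45700

e^(−λ·16000) = 0.35 ⇒ λ = −ln(0.35)/16000 = 0.0000656139.
95th percentile: 1 − e^(−λt) = 0.95, t = −ln(0.05)/λ = 45657 hours.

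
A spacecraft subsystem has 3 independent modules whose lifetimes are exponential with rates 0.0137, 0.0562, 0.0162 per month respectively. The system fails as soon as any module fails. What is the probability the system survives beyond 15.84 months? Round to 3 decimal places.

The time to first failure is exponential with rate Σλ = 0.0137 + 0.0562 + 0.0162 = 0.0861.
P(min > 15.84) = e^(−0.0861·15.84) = e^(−1.3638) ≈ 0.256.

0.256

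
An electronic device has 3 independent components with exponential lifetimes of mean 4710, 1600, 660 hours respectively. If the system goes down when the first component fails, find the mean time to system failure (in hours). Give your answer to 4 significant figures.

The first failure time is exponential with rate Σλ_i = 1/4710 + 1/1600 + 1/660 = 0.00235247 per hour.
E[min] = 1/Σλ = 1/0.00235247 = 425.086 hours.

425.1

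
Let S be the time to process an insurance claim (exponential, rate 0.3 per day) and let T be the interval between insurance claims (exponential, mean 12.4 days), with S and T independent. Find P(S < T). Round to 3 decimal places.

λ_1 = 0.3, λ_2 = 1/12.4 = 0.0806452.
For independent exponentials, P(S < T) = λ_1/(λ_1+λ_2) = 0.3/0.380645 ≈ 0.788.

0.788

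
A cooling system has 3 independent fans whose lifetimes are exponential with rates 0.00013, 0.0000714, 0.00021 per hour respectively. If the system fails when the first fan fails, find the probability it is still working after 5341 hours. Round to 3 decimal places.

0.111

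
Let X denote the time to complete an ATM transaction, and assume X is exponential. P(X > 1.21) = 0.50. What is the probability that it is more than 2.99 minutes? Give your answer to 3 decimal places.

0.180

e^(−λ·1.21) = 0.50 ⇒ λ = −ln(0.50)/1.21 = 0.572849.
P(X > 2.99) = e^(−0.572849·2.99) = e^(−1.7128) ≈ 0.180.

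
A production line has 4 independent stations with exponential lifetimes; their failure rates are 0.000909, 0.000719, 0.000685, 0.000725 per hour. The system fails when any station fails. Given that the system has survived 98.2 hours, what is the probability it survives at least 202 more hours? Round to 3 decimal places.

Time to first failure ~ Exp(Σλ) with Σλ = 0.003038.
By memorylessness, P(T > 98.2+202 | T > 98.2) = P(T > 202) = e^(−0.003038·202) ≈ 0.541.

0.541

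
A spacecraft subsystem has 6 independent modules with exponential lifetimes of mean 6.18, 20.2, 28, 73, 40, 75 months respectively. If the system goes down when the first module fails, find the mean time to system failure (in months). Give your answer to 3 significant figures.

The first failure time is exponential with rate Σλ_i = 1/6.18 + 1/20.2 + 1/28 + 1/73 + 1/40 + 1/75 = 0.299063 per month.
E[min] = 1/Σλ = 1/0.299063 = 3.34377 months.

3.34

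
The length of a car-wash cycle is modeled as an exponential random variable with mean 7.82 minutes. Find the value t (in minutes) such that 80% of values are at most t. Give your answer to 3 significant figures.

The rate is λ = 1/7.82 = 0.127877 per minute.
Set 1 − e^(−λt) = 0.8, so t = −ln(0.2)/λ = 1.6094/0.127877 ≈ 12.5858 minutes.

12.6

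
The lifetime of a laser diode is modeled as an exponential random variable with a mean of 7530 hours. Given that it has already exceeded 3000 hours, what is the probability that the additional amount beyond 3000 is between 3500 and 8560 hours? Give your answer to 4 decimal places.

The rate is λ = 1/7530 = 0.000132802 per hour.
Memoryless: the residual past 3000 is again Exp(λ).
P(3500 < residual < 8560) = e^(−λ·3500) − e^(−λ·8560) = 0.62826 − 0.32085 ≈ 0.3074.

0.3074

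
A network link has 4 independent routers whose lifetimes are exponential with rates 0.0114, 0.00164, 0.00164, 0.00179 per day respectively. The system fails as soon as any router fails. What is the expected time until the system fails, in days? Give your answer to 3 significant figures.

60.7

The time to first failure is exponential with rate Σλ = 0.0114 + 0.00164 + 0.00164 + 0.00179 = 0.01647.
E[min] = 1/Σλ = 1/0.01647 = 60.7165 days.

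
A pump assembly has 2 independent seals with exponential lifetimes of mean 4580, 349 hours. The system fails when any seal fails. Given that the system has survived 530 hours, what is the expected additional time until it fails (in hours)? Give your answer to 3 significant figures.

324

First-failure rate Σλ = 1/4580 + 1/349 = 0.00308367.
By memorylessness the expected residual is 1/Σλ = 324.289 hours, regardless of the 530 already elapsed.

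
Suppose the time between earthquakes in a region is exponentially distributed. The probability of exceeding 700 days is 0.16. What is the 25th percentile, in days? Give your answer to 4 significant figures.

e^(−λ·700) = 0.16 ⇒ λ = −ln(0.16)/700 = 0.00261797.
25th percentile: 1 − e^(−λt) = 0.25, t = −ln(0.75)/λ = 109.887 days.

109.9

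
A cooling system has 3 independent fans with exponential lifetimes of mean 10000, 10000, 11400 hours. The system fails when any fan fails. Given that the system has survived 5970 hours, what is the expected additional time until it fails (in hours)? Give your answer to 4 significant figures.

First-failure rate Σλ = 1/10000 + 1/10000 + 1/11400 = 0.000287719.
By memorylessness the expected residual is 1/Σλ = 3475.61 hours, regardless of the 5970 already elapsed.

3476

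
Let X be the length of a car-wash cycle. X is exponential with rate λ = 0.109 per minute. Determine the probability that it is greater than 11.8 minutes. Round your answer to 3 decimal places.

0.276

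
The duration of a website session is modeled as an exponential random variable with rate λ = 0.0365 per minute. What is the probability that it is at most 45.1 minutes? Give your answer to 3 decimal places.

0.807

P(X ≤ 45.1) = 1 − e^(−λ·45.1) = 1 − e^(−1.6462) ≈ 0.807.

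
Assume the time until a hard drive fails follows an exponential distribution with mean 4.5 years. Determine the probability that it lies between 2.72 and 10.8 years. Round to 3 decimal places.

0.456

The rate is λ = 1/4.5 = 0.222222 per year.
P(2.72 < X < 10.8) = e^(−λ·2.72) − e^(−λ·10.8) = 0.54638 − 0.09072 ≈ 0.456.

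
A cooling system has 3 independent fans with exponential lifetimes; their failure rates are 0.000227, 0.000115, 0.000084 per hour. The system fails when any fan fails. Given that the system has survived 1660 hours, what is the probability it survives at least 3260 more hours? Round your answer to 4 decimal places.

0.2494

Time to first failure ~ Exp(Σλ) with Σλ = 0.000426.
By memorylessness, P(T > 1660+3260 | T > 1660) = P(T > 3260) = e^(−0.000426·3260) ≈ 0.2494.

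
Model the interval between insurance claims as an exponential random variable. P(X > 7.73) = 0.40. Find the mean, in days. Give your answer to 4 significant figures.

e^(−λ·7.73) = 0.40 ⇒ λ = −ln(0.40)/7.73 = 0.118537.
Mean = 1/λ = 8.43619 days.

8.436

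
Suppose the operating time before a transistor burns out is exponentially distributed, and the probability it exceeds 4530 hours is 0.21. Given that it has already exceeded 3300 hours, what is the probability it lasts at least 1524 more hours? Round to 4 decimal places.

From e^(−λ·4530) = 0.21, λ = −ln(0.21)/4530 = 0.000344514.
Memoryless: P(X > 3300+1524 | X > 3300) = P(X > 1524) = e^(−0.000344514·1524) ≈ 0.5915.

0.5915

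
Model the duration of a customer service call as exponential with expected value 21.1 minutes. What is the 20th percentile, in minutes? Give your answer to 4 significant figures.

The rate is λ = 1/21.1 = 0.0473934 per minute.
Set 1 − e^(−λt) = 0.2, so t = −ln(0.8)/λ = 0.22314/0.0473934 ≈ 4.70833 minutes.

4.708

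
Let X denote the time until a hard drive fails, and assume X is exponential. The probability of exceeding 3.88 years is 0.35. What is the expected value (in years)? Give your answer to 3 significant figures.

e^(−λ·3.88) = 0.35 ⇒ λ = −ln(0.35)/3.88 = 0.270573.
Mean = 1/λ = 3.69586 years.

3.70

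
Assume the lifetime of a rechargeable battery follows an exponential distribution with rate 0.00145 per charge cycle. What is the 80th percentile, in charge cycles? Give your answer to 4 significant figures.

Set 1 − e^(−λt) = 0.8, so t = −ln(0.2)/λ = 1.6094/0.00145 ≈ 1109.96 charge cycles.

1110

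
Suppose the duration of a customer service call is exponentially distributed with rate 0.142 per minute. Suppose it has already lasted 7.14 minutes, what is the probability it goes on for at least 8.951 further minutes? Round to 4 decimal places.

0.2805

P(X > s+t | X > s) = e^(−λ(s+t))/e^(−λs) = e^(−λt), independent of s = 7.14.
P(X > 8.951) = e^(−1.271) ≈ 0.2805.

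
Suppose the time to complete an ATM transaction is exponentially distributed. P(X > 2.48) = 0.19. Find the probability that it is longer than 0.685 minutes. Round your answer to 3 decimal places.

e^(−λ·2.48) = 0.19 ⇒ λ = −ln(0.19)/2.48 = 0.66965.
P(X > 0.685) = e^(−0.66965·0.685) = e^(−0.45871) ≈ 0.632.

0.632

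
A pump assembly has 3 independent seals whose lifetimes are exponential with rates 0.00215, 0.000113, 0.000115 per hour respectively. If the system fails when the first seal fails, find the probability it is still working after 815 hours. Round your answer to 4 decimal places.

0.1440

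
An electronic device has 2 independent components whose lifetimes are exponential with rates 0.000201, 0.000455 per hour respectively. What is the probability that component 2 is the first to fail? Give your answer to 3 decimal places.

0.694

The time to first failure is exponential with rate Σλ = 0.000201 + 0.000455 = 0.000656.
P(component 2 first) = λ_2/Σλ = 0.000455/0.000656 ≈ 0.694.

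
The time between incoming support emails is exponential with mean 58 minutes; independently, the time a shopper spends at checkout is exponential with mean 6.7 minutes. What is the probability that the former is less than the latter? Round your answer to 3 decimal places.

λ_1 = 1/58 = 0.0172414, λ_2 = 1/6.7 = 0.149254.
For independent exponentials, P(the former < the latter) = λ_1/(λ_1+λ_2) = 0.0172414/0.166495 ≈ 0.104.

0.104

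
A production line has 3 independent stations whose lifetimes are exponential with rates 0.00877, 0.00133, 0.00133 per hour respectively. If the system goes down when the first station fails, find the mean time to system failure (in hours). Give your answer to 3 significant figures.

The time to first failure is exponential with rate Σλ = 0.00877 + 0.00133 + 0.00133 = 0.01143.
E[min] = 1/Σλ = 1/0.01143 = 87.4891 hours.

87.5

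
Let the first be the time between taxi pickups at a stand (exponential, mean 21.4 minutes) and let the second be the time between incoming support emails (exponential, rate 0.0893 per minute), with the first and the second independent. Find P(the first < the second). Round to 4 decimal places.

λ_1 = 1/21.4 = 0.046729, λ_2 = 0.0893.
For independent exponentials, P(the first < the second) = λ_1/(λ_1+λ_2) = 0.046729/0.136029 ≈ 0.3435.

0.3435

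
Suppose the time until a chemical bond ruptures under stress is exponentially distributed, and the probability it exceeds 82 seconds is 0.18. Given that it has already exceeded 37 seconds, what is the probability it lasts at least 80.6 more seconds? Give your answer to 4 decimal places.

0.1853

From e^(−λ·82) = 0.18, λ = −ln(0.18)/82 = 0.0209122.
Memoryless: P(X > 37+80.6 | X > 37) = P(X > 80.6) = e^(−0.0209122·80.6) ≈ 0.1853.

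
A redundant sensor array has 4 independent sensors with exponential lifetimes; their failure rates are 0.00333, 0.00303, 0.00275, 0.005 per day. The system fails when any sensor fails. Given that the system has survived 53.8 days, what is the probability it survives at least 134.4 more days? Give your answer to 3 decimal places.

Time to first failure ~ Exp(Σλ) with Σλ = 0.01411.
By memorylessness, P(T > 53.8+134.4 | T > 53.8) = P(T > 134.4) = e^(−0.01411·134.4) ≈ 0.150.

0.150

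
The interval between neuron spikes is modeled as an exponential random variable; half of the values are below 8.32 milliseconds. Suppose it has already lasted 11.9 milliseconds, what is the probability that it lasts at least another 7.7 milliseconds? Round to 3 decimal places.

0.527

For an exponential, median = ln(2)/λ, so λ = ln 2 / 8.32 = 0.083311 per millisecond.
P(X > s+t | X > s) = e^(−λ(s+t))/e^(−λs) = e^(−λt), independent of s = 11.9.
P(X > 7.7) = e^(−0.64149) ≈ 0.527.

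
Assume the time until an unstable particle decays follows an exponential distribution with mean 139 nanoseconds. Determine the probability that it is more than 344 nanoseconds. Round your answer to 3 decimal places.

0.084

The rate is λ = 1/139 = 0.00719424 per nanosecond.
P(X > 344) = e^(−λ·344) = e^(−2.4748) ≈ 0.084.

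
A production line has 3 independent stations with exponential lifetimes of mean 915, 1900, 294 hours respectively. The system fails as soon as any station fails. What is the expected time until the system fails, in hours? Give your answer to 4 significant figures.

The first failure time is exponential with rate Σλ_i = 1/915 + 1/1900 + 1/294 = 0.00502057 per hour.
E[min] = 1/Σλ = 1/0.00502057 = 199.18 hours.

199.2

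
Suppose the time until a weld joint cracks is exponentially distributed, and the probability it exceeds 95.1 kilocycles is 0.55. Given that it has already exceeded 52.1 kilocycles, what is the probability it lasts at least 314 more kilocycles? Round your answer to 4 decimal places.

0.1389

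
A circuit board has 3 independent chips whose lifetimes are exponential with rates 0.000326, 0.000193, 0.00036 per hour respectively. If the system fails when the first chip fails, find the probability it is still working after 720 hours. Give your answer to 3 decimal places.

0.531

The time to first failure is exponential with rate Σλ = 0.000326 + 0.000193 + 0.00036 = 0.000879.
P(min > 720) = e^(−0.000879·720) = e^(−0.63288) ≈ 0.531.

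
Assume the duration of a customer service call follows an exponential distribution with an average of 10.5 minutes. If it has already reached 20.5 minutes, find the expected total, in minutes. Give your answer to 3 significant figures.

31.0

The rate is λ = 1/10.5 = 0.0952381 per minute.
By memorylessness, E[X | X > 20.5] = 20.5 + 1/λ = 20.5 + 10.5 = 31 minutes.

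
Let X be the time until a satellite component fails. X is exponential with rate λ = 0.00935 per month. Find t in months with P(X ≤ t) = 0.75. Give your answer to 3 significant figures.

148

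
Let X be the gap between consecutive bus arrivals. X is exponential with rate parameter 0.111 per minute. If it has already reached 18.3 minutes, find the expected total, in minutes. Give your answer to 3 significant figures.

By memorylessness, E[X | X > 18.3] = 18.3 + 1/λ = 18.3 + 9.00901 = 27.309 minutes.

27.3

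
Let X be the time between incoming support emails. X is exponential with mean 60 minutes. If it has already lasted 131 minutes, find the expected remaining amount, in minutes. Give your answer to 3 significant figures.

The rate is λ = 1/60 = 0.0166667 per minute.
By memorylessness, the remaining amount past any threshold is again Exp(λ) with mean 1/λ = 60 minutes.

60.0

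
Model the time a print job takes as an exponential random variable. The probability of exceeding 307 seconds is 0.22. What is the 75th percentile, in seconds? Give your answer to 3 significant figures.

e^(−λ·307) = 0.22 ⇒ λ = −ln(0.22)/307 = 0.00493201.
75th percentile: 1 − e^(−λt) = 0.75, t = −ln(0.25)/λ = 281.081 seconds.

281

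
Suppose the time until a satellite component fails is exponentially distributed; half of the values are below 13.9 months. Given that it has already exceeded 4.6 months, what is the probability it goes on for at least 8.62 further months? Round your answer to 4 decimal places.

For an exponential, median = ln(2)/λ, so λ = ln 2 / 13.9 = 0.0498667 per month.
The exponential is memoryless, so the remaining time is again Exp(λ): the condition X > 4.6 is irrelevant.
P(X > 8.62) = e^(−0.42985) ≈ 0.6506.

0.6506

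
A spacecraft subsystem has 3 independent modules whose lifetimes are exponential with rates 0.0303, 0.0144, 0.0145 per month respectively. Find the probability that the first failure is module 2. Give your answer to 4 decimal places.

The time to first failure is exponential with rate Σλ = 0.0303 + 0.0144 + 0.0145 = 0.0592.
P(module 2 first) = λ_2/Σλ = 0.0144/0.0592 ≈ 0.2432.

0.2432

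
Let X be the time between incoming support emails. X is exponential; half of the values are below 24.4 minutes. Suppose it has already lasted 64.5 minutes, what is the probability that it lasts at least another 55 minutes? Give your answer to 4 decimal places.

For an exponential, median = ln(2)/λ, so λ = ln 2 / 24.4 = 0.0284077 per minute.
The exponential is memoryless, so the remaining time is again Exp(λ): the condition X > 64.5 is irrelevant.
P(X > 55) = e^(−1.5624) ≈ 0.2096.

0.2096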